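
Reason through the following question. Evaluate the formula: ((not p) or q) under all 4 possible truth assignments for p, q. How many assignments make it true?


Check all 4 assignments:
p=0, q=0: 1
p=0, q=1: 1
p=1, q=0: 0
p=1, q=1: 1
Count of True = 3

3


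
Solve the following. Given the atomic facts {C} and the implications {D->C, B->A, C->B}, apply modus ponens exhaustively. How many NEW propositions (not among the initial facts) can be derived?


Initial facts: {C}
Apply modus ponens to closure:
  C and C->B  =>  B
  B and B->A  =>  A
Final known: {A, B, C}
New propositions: {A, B}
Count = 2

2


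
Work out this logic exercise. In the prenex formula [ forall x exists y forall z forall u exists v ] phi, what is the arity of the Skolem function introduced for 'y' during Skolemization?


Quantifier prefix: forall x exists y forall z forall u exists v
'y' is existentially quantified at position 2.
Universal variables preceding it: x
Skolem function arity = 1

1


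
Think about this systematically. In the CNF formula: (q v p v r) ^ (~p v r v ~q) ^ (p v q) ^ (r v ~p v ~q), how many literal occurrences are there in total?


Counting literals in each clause:
Clause 1: 3 literal(s)
Clause 2: 3 literal(s)
Clause 3: 2 literal(s)
Clause 4: 3 literal(s)
Total = 11

11


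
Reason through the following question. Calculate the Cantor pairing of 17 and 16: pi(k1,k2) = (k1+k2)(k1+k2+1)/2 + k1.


k1 + k2 = 33
(k1+k2)(k1+k2+1)/2 = 33 * 34 / 2 = 561
pi = 561 + 17 = 578

578


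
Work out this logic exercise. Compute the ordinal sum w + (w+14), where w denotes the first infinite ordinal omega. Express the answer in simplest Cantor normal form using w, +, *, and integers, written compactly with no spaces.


Compute w + (w+14).
Ordinal + is associative but NOT commutative; for finite n>0, n + w = w but w + n stays w+n.
w + (w+14) = (w+w) + 14 = w*2+14.
Result = w*2+14

w*2+14


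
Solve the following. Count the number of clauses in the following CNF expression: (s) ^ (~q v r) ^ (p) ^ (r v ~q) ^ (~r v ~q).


A CNF formula is a conjunction of clauses.
Clauses are separated by ^.
Counting the conjuncts: 5 clauses.

5


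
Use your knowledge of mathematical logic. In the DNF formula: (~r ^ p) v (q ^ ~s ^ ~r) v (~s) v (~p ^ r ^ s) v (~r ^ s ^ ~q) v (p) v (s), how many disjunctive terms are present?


A DNF formula is a disjunction of terms (conjunctions).
Terms are separated by v.
Counting the disjuncts: 7 terms.

7


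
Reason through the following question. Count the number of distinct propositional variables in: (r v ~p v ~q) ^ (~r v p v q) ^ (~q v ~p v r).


Identify each variable that appears in the formula.
Variables found: p, q, r
Count = 3

3


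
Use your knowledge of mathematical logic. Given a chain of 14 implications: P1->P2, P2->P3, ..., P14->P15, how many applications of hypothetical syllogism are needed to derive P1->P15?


With 14 implications in a chain connecting 15 propositions:
P1->P2, P2->P3, ..., P14->P15
Steps needed = (number of implications) - 1 = 14 - 1 = 13

13


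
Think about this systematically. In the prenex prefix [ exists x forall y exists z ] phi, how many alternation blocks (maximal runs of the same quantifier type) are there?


Quantifier-type sequence: E A E  (A=forall, E=exists)
Group into maximal same-type runs:
  Ex1 | Ax1 | Ex1
Number of blocks = 3

3


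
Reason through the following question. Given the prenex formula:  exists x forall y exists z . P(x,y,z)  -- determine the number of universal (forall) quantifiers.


Quantifier prefix: exists x forall y exists z
Mark each quantifier type:
  E U E
Universal count = 1, Existential count = 2
Asked for universal (forall) quantifiers: 1

1


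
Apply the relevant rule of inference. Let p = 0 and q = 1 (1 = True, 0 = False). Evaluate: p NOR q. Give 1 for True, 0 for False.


p = 0, q = 1
Operation: p NOR q
Evaluate: 0 NOR 1 = 0

0


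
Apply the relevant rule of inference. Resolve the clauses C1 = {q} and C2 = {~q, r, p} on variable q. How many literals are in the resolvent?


Remove q from C1 and ~q from C2.
C1 remainder: {}
C2 remainder: {r, p}
Union (resolvent): {p, r}
Resolvent has 2 literal(s).

2


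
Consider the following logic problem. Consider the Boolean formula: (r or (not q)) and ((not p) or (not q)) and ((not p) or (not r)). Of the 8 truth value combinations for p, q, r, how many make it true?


Evaluate all 8 assignments for p, q, r:
p=0, q=0, r=0: 1
p=0, q=0, r=1: 1
p=0, q=1, r=0: 0
p=0, q=1, r=1: 1
p=1, q=0, r=0: 1
p=1, q=0, r=1: 0
p=1, q=1, r=0: 0
p=1, q=1, r=1: 0
Satisfying count = 4

4


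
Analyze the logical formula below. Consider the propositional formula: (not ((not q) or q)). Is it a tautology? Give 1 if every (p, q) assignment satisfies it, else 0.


Check all 4 assignments:
p=0, q=0: 0
p=0, q=1: 0
p=1, q=0: 0
p=1, q=1: 0
Satisfying count = 0/4.
Tautology iff count = 4: no.

0


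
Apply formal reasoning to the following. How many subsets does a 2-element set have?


The power set of a set with n elements has 2^n elements.
|P(S)| = 2^2 = 4

4


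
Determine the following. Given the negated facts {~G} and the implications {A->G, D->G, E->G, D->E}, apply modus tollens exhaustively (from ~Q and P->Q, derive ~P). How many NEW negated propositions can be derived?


Initial negated facts: {~G}
Apply modus tollens to closure:
  ~G and A->G  =>  ~A
  ~G and D->G  =>  ~D
  ~G and E->G  =>  ~E
Final negated: {~A, ~D, ~E, ~G}
New negations: {~A, ~D, ~E}
Count = 3

3


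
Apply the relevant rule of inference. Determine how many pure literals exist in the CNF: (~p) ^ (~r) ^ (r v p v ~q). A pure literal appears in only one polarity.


Check each variable for pure literal status:
p: mixed (not pure)
q: pure negative
r: mixed (not pure)
Pure literal count = 1

1


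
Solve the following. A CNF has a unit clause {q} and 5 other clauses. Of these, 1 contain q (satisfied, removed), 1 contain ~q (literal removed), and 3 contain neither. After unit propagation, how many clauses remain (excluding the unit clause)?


Satisfied (removed): 1
Shortened (remain): 1
Unchanged (remain): 3
Remaining = 1 + 3 = 4

4


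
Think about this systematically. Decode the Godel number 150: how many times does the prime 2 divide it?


Factorize 150 by dividing by 2 repeatedly.
Division steps: 2 divides 150 exactly 1 time(s).
Exponent of 2 = 1

1


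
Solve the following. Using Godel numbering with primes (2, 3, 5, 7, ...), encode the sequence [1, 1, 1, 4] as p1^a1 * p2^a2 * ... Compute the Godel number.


Encode each element as an exponent of the corresponding prime:
  2^1 = 2
  3^1 = 3
  5^1 = 5
  7^4 = 2401
Product = 2 * 3 * 5 * 2401 = 72030

72030


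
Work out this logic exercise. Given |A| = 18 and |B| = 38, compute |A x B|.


The Cartesian product A x B contains all ordered pairs (a, b).
|A x B| = |A| * |B| = 18 * 38 = 684

684


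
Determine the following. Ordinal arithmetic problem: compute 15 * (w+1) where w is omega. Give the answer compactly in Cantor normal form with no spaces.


Compute 15 * (w+1).
Ordinal * is associative and left-distributive over +, but NOT commutative; for finite n>1, n*w = w but w*n stays w*n.
By left-distributivity: 15 * (w+1) = 15*w + 15*1 = w + 15 = w+15.
Result = w+15

w+15


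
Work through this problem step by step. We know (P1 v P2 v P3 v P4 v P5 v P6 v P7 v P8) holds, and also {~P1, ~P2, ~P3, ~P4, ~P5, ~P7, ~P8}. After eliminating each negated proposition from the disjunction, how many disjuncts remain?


Original disjuncts (8): P1, P2, P3, P4, P5, P6, P7, P8
Negated (eliminate): ~P1, ~P2, ~P3, ~P4, ~P5, ~P7, ~P8
Remaining disjuncts: P6
Count = 8 - 7 = 1

1


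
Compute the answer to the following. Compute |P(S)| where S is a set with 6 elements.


The power set of a set with n elements has 2^n elements.
|P(S)| = 2^6 = 64

64


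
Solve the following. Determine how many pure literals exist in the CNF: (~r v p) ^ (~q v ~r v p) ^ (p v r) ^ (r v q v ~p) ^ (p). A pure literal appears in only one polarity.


Check each variable for pure literal status:
p: mixed (not pure)
q: mixed (not pure)
r: mixed (not pure)
Pure literal count = 0

0


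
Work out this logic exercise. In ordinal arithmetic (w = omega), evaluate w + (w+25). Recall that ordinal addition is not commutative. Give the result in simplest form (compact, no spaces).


Compute w + (w+25).
Ordinal + is associative but NOT commutative; for finite n>0, n + w = w but w + n stays w+n.
w + (w+25) = (w+w) + 25 = w*2+25.
Result = w*2+25

w*2+25


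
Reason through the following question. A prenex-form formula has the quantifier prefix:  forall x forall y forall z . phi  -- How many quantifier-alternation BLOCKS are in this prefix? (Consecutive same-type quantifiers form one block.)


Quantifier-type sequence: A A A  (A=forall, E=exists)
Group into maximal same-type runs:
  Ax3
Number of blocks = 1

1


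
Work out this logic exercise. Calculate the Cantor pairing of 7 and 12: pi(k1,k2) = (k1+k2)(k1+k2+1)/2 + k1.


k1 + k2 = 19
(k1+k2)(k1+k2+1)/2 = 19 * 20 / 2 = 190
pi = 190 + 7 = 197

197


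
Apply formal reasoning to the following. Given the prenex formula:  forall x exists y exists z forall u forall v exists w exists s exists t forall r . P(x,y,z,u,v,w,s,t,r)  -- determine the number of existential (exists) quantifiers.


Quantifier prefix: forall x exists y exists z forall u forall v exists w exists s exists t forall r
Mark each quantifier type:
  U E E U U E E E U
Universal count = 4, Existential count = 5
Asked for existential (exists) quantifiers: 5

5


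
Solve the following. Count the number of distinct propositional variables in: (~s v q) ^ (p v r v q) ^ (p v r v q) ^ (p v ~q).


Identify each variable that appears in the formula.
Variables found: p, q, r, s
Count = 4

4


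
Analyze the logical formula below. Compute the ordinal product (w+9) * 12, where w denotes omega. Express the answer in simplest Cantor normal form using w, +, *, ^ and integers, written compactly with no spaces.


Compute (w+9) * 12.
Ordinal * is associative and left-distributive over +, but NOT commutative; for finite n>1, n*w = w but w*n stays w*n.
(w+9) * 12 = (w+9) repeated 12 times. Each intermediate +9 is absorbed by the following w; only the last survives: w*12+9.
Result = w*12+9

w*12+9


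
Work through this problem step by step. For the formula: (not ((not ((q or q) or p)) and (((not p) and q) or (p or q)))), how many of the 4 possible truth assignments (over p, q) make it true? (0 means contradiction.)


Check all 4 assignments:
p=0, q=0: 1
p=0, q=1: 1
p=1, q=0: 1
p=1, q=1: 1
Count of True = 4

4


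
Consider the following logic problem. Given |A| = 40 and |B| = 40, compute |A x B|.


The Cartesian product A x B contains all ordered pairs (a, b).
|A x B| = |A| * |B| = 40 * 40 = 1600

1600


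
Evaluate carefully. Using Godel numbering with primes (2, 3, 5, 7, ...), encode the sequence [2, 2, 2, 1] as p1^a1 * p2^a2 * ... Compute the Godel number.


Encode each element as an exponent of the corresponding prime:
  2^2 = 4
  3^2 = 9
  5^2 = 25
  7^1 = 7
Product = 4 * 9 * 25 * 7 = 6300

6300


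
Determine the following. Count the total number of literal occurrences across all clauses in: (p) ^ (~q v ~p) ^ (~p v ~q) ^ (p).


Counting literals in each clause:
Clause 1: 1 literal(s)
Clause 2: 2 literal(s)
Clause 3: 2 literal(s)
Clause 4: 1 literal(s)
Total = 6

6


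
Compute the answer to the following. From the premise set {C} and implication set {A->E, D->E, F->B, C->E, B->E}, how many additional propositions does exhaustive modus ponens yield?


Initial facts: {C}
Apply modus ponens to closure:
  C and C->E  =>  E
Final known: {C, E}
New propositions: {E}
Count = 1

1


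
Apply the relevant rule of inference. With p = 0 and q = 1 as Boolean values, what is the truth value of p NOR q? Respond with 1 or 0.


p = 0, q = 1
Operation: p NOR q
Evaluate: 0 NOR 1 = 0

0


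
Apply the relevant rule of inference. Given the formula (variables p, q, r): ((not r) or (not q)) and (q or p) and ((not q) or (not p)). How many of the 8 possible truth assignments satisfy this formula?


Evaluate all 8 assignments for p, q, r:
p=0, q=0, r=0: 0
p=0, q=0, r=1: 0
p=0, q=1, r=0: 1
p=0, q=1, r=1: 0
p=1, q=0, r=0: 1
p=1, q=0, r=1: 1
p=1, q=1, r=0: 0
p=1, q=1, r=1: 0
Satisfying count = 3

3


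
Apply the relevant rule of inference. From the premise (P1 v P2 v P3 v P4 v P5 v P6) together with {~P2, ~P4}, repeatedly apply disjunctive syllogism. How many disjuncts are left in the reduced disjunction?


Original disjuncts (6): P1, P2, P3, P4, P5, P6
Negated (eliminate): ~P2, ~P4
Remaining disjuncts: P1, P3, P5, P6
Count = 6 - 2 = 4

4


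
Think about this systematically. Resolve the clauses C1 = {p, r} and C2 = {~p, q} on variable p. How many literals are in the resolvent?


Remove p from C1 and ~p from C2.
C1 remainder: {r}
C2 remainder: {q}
Union (resolvent): {q, r}
Resolvent has 2 literal(s).

2


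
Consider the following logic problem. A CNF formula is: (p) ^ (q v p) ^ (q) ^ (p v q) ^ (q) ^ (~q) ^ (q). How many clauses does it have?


A CNF formula is a conjunction of clauses.
Clauses are separated by ^.
Counting the conjuncts: 7 clauses.

7


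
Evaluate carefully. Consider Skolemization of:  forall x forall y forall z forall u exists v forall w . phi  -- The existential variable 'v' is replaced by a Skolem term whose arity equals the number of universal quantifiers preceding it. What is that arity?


Quantifier prefix: forall x forall y forall z forall u exists v forall w
'v' is existentially quantified at position 5.
Universal variables preceding it: x, y, z, u
Skolem function arity = 4

4


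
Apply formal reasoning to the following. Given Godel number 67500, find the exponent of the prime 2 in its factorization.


Factorize 67500 by dividing by 2 repeatedly.
Division steps: 2 divides 67500 exactly 2 time(s).
Exponent of 2 = 2

2


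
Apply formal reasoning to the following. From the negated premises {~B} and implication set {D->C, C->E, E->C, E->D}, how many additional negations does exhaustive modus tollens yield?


Initial negated facts: {~B}
Apply modus tollens to closure:
  (no implication fires)
Final negated: {~B}
New negations: {(none)}
Count = 0

0


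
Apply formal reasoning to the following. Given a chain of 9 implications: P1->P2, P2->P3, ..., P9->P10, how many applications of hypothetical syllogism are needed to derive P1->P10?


With 9 implications in a chain connecting 10 propositions:
P1->P2, P2->P3, ..., P9->P10
Steps needed = (number of implications) - 1 = 9 - 1 = 8

8


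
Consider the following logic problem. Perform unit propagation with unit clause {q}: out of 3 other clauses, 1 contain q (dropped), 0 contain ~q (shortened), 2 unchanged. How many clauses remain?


Satisfied (removed): 1
Shortened (remain): 0
Unchanged (remain): 2
Remaining = 0 + 2 = 2

2


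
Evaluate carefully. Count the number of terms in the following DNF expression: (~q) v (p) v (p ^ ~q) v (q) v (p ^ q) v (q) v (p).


A DNF formula is a disjunction of terms (conjunctions).
Terms are separated by v.
Counting the disjuncts: 7 terms.

7


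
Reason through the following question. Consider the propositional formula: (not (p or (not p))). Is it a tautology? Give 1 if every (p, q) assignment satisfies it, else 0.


Check all 4 assignments:
p=0, q=0: 0
p=0, q=1: 0
p=1, q=0: 0
p=1, q=1: 0
Satisfying count = 0/4.
Tautology iff count = 4: no.

0


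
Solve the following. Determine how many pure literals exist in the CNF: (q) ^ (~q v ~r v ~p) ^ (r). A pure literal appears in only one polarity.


Check each variable for pure literal status:
p: pure negative
q: mixed (not pure)
r: mixed (not pure)
Pure literal count = 1

1


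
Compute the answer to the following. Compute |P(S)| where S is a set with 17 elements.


The power set of a set with n elements has 2^n elements.
|P(S)| = 2^17 = 131072

131072


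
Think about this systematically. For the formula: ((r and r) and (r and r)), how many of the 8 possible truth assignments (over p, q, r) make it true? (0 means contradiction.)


Check all 8 assignments:
p=0, q=0, r=0: 0
p=0, q=0, r=1: 1
p=0, q=1, r=0: 0
p=0, q=1, r=1: 1
p=1, q=0, r=0: 0
p=1, q=0, r=1: 1
p=1, q=1, r=0: 0
p=1, q=1, r=1: 1
Count of True = 4

4


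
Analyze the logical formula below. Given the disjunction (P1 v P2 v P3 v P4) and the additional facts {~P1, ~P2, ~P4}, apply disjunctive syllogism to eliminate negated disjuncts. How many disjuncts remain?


Original disjuncts (4): P1, P2, P3, P4
Negated (eliminate): ~P1, ~P2, ~P4
Remaining disjuncts: P3
Count = 4 - 3 = 1

1


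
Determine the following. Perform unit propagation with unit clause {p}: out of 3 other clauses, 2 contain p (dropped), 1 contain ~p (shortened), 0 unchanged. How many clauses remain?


Satisfied (removed): 2
Shortened (remain): 1
Unchanged (remain): 0
Remaining = 1 + 0 = 1

1


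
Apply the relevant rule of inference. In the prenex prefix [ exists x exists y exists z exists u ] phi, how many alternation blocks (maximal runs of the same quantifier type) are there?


Quantifier-type sequence: E E E E  (A=forall, E=exists)
Group into maximal same-type runs:
  Ex4
Number of blocks = 1

1


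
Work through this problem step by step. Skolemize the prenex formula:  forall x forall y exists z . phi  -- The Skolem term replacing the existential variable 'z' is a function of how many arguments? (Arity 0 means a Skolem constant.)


Quantifier prefix: forall x forall y exists z
'z' is existentially quantified at position 3.
Universal variables preceding it: x, y
Skolem function arity = 2

2


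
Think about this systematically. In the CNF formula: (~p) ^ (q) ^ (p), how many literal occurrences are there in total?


Counting literals in each clause:
Clause 1: 1 literal(s)
Clause 2: 1 literal(s)
Clause 3: 1 literal(s)
Total = 3

3


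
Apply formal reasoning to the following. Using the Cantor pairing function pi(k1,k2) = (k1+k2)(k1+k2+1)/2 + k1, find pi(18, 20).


k1 + k2 = 38
(k1+k2)(k1+k2+1)/2 = 38 * 39 / 2 = 741
pi = 741 + 18 = 759

759


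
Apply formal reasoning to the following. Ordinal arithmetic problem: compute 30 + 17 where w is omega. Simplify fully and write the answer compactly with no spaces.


Compute 30 + 17.
Ordinal + is associative but NOT commutative; for finite n>0, n + w = w but w + n stays w+n.
Both operands finite; ordinal + agrees with natural +: 30 + 17 = 47.
Result = 47

47


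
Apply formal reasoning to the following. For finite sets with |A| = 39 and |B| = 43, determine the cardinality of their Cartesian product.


The Cartesian product A x B contains all ordered pairs (a, b).
|A x B| = |A| * |B| = 39 * 43 = 1677

1677


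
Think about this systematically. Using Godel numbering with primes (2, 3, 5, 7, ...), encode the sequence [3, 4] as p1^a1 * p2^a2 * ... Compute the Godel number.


Encode each element as an exponent of the corresponding prime:
  2^3 = 8
  3^4 = 81
Product = 8 * 81 = 648

648


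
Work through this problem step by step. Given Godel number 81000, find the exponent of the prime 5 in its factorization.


Factorize 81000 by dividing by 5 repeatedly.
Division steps: 5 divides 81000 exactly 3 time(s).
Exponent of 5 = 3

3


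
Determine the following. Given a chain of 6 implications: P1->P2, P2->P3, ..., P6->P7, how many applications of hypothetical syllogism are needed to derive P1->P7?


With 6 implications in a chain connecting 7 propositions:
P1->P2, P2->P3, ..., P6->P7
Steps needed = (number of implications) - 1 = 6 - 1 = 5

5


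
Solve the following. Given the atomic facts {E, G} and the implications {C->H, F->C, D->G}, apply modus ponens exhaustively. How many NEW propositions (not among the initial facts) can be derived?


Initial facts: {E, G}
Apply modus ponens to closure:
  (no implication fires)
Final known: {E, G}
New propositions: {(none)}
Count = 0

0


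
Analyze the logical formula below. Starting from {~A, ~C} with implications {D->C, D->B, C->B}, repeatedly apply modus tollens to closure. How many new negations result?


Initial negated facts: {~A, ~C}
Apply modus tollens to closure:
  ~C and D->C  =>  ~D
Final negated: {~A, ~C, ~D}
New negations: {~D}
Count = 1

1


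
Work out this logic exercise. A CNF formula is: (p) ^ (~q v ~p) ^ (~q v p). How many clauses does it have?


A CNF formula is a conjunction of clauses.
Clauses are separated by ^.
Counting the conjuncts: 3 clauses.

3


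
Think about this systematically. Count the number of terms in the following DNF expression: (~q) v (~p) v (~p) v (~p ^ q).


A DNF formula is a disjunction of terms (conjunctions).
Terms are separated by v.
Counting the disjuncts: 4 terms.

4


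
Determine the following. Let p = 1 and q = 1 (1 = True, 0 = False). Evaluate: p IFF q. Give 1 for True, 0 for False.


p = 1, q = 1
Operation: p IFF q
Evaluate: 1 IFF 1 = 1

1


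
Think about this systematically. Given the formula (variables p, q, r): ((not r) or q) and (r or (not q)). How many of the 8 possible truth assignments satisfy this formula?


Evaluate all 8 assignments for p, q, r:
p=0, q=0, r=0: 1
p=0, q=0, r=1: 0
p=0, q=1, r=0: 0
p=0, q=1, r=1: 1
p=1, q=0, r=0: 1
p=1, q=0, r=1: 0
p=1, q=1, r=0: 0
p=1, q=1, r=1: 1
Satisfying count = 4

4


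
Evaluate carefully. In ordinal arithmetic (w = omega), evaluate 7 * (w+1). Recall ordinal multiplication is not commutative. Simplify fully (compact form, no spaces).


Compute 7 * (w+1).
Ordinal * is associative and left-distributive over +, but NOT commutative; for finite n>1, n*w = w but w*n stays w*n.
By left-distributivity: 7 * (w+1) = 7*w + 7*1 = w + 7 = w+7.
Result = w+7

w+7


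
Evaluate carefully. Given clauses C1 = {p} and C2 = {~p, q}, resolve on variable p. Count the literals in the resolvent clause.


Remove p from C1 and ~p from C2.
C1 remainder: {}
C2 remainder: {q}
Union (resolvent): {q}
Resolvent has 1 literal(s).

1


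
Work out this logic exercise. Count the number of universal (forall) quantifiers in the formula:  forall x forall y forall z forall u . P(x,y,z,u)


Quantifier prefix: forall x forall y forall z forall u
Mark each quantifier type:
  U U U U
Universal count = 4, Existential count = 0
Asked for universal (forall) quantifiers: 4

4


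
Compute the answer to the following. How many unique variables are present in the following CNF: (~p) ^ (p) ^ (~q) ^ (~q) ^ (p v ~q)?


Identify each variable that appears in the formula.
Variables found: p, q
Count = 2

2


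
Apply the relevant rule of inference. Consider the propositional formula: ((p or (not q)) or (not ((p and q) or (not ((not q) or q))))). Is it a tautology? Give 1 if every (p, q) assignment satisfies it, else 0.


Check all 4 assignments:
p=0, q=0: 1
p=0, q=1: 1
p=1, q=0: 1
p=1, q=1: 1
Satisfying count = 4/4.
Tautology iff count = 4: yes.

1


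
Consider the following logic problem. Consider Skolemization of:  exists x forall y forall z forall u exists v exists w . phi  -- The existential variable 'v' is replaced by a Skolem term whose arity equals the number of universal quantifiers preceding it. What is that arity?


Quantifier prefix: exists x forall y forall z forall u exists v exists w
'v' is existentially quantified at position 5.
Universal variables preceding it: y, z, u
Skolem function arity = 3

3


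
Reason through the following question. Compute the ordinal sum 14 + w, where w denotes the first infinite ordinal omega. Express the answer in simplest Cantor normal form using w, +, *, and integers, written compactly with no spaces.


Compute 14 + w.
Ordinal + is associative but NOT commutative; for finite n>0, n + w = w but w + n stays w+n.
Any finite left addend is absorbed by w on the right: 14 + w = w.
Result = w

w


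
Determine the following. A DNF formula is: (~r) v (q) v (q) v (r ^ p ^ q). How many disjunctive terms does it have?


A DNF formula is a disjunction of terms (conjunctions).
Terms are separated by v.
Counting the disjuncts: 4 terms.

4


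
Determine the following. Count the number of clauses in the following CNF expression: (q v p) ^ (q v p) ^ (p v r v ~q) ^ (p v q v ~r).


A CNF formula is a conjunction of clauses.
Clauses are separated by ^.
Counting the conjuncts: 4 clauses.

4


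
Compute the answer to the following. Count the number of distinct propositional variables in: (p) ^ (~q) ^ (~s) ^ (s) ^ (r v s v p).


Identify each variable that appears in the formula.
Variables found: p, q, r, s
Count = 4

4


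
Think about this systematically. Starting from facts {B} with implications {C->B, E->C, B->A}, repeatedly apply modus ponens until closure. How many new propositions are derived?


Initial facts: {B}
Apply modus ponens to closure:
  B and B->A  =>  A
Final known: {A, B}
New propositions: {A}
Count = 1

1


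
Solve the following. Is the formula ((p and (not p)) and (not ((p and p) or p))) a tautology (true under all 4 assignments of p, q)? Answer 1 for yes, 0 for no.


Check all 4 assignments:
p=0, q=0: 0
p=0, q=1: 0
p=1, q=0: 0
p=1, q=1: 0
Satisfying count = 0/4.
Tautology iff count = 4: no.

0


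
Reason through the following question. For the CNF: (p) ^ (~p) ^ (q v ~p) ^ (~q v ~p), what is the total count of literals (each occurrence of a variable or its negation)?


Counting literals in each clause:
Clause 1: 1 literal(s)
Clause 2: 1 literal(s)
Clause 3: 2 literal(s)
Clause 4: 2 literal(s)
Total = 6

6


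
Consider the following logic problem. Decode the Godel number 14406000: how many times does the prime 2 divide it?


Factorize 14406000 by dividing by 2 repeatedly.
Division steps: 2 divides 14406000 exactly 4 time(s).
Exponent of 2 = 4

4


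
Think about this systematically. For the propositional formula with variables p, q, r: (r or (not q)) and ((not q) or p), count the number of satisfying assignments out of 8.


Evaluate all 8 assignments for p, q, r:
p=0, q=0, r=0: 1
p=0, q=0, r=1: 1
p=0, q=1, r=0: 0
p=0, q=1, r=1: 0
p=1, q=0, r=0: 1
p=1, q=0, r=1: 1
p=1, q=1, r=0: 0
p=1, q=1, r=1: 1
Satisfying count = 5

5


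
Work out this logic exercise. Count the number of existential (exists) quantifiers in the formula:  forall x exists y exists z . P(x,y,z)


Quantifier prefix: forall x exists y exists z
Mark each quantifier type:
  U E E
Universal count = 1, Existential count = 2
Asked for existential (exists) quantifiers: 2

2


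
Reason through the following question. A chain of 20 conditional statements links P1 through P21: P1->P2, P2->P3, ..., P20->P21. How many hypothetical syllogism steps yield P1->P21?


With 20 implications in a chain connecting 21 propositions:
P1->P2, P2->P3, ..., P20->P21
Steps needed = (number of implications) - 1 = 20 - 1 = 19

19


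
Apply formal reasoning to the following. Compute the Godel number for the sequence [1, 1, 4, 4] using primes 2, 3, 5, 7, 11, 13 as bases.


Encode each element as an exponent of the corresponding prime:
  2^1 = 2
  3^1 = 3
  5^4 = 625
  7^4 = 2401
Product = 2 * 3 * 625 * 2401 = 9003750

9003750


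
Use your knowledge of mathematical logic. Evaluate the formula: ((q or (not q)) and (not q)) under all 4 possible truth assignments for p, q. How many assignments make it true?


Check all 4 assignments:
p=0, q=0: 1
p=0, q=1: 0
p=1, q=0: 1
p=1, q=1: 0
Count of True = 2

2


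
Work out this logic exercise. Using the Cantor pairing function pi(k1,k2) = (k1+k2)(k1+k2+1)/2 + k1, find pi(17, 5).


k1 + k2 = 22
(k1+k2)(k1+k2+1)/2 = 22 * 23 / 2 = 253
pi = 253 + 17 = 270

270


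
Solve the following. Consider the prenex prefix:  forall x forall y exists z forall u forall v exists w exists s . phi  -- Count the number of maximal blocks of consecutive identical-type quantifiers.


Quantifier-type sequence: A A E A A E E  (A=forall, E=exists)
Group into maximal same-type runs:
  Ax2 | Ex1 | Ax2 | Ex2
Number of blocks = 4

4


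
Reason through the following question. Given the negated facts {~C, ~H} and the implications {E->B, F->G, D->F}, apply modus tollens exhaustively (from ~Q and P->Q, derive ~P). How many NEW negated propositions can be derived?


Initial negated facts: {~C, ~H}
Apply modus tollens to closure:
  (no implication fires)
Final negated: {~C, ~H}
New negations: {(none)}
Count = 0

0


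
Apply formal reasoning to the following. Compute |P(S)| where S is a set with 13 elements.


The power set of a set with n elements has 2^n elements.
|P(S)| = 2^13 = 8192

8192


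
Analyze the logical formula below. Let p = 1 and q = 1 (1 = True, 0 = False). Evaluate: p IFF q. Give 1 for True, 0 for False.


p = 1, q = 1
Operation: p IFF q
Evaluate: 1 IFF 1 = 1

1


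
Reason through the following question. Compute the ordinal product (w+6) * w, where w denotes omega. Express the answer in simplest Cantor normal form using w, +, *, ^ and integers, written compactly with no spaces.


Compute (w+6) * w.
Ordinal * is associative and left-distributive over +, but NOT commutative; for finite n>1, n*w = w but w*n stays w*n.
(w+6) * w = sup{(w+6)*k : k<w} = sup{w*k+6} = w^2 (the +6 tail is absorbed in the limit).
Result = w^2

w^2


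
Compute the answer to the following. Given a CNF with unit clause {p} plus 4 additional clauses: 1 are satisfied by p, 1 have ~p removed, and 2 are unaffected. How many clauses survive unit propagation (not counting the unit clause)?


Satisfied (removed): 1
Shortened (remain): 1
Unchanged (remain): 2
Remaining = 1 + 2 = 3

3


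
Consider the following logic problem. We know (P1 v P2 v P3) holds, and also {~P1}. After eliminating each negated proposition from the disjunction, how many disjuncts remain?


Original disjuncts (3): P1, P2, P3
Negated (eliminate): ~P1
Remaining disjuncts: P2, P3
Count = 3 - 1 = 2

2


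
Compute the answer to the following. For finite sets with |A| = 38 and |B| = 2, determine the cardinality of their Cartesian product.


The Cartesian product A x B contains all ordered pairs (a, b).
|A x B| = |A| * |B| = 38 * 2 = 76

76


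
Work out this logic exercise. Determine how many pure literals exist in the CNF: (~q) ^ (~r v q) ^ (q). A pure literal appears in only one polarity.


Check each variable for pure literal status:
p: absent (not pure)
q: mixed (not pure)
r: pure negative
Pure literal count = 1

1


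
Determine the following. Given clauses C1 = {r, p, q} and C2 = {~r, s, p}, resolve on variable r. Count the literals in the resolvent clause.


Remove r from C1 and ~r from C2.
C1 remainder: {p, q}
C2 remainder: {s, p}
Union (resolvent): {p, q, s}
Resolvent has 3 literal(s).

3


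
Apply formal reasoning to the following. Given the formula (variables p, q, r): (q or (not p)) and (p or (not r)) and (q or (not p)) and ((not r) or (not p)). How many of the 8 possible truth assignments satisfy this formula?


Evaluate all 8 assignments for p, q, r:
p=0, q=0, r=0: 1
p=0, q=0, r=1: 0
p=0, q=1, r=0: 1
p=0, q=1, r=1: 0
p=1, q=0, r=0: 0
p=1, q=0, r=1: 0
p=1, q=1, r=0: 1
p=1, q=1, r=1: 0
Satisfying count = 3

3


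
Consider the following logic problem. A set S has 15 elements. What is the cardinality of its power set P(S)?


The power set of a set with n elements has 2^n elements.
|P(S)| = 2^15 = 32768

32768


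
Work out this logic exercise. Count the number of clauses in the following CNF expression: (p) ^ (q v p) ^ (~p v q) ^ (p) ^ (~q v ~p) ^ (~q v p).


A CNF formula is a conjunction of clauses.
Clauses are separated by ^.
Counting the conjuncts: 6 clauses.

6


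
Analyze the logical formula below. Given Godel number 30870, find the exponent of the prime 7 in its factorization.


Factorize 30870 by dividing by 7 repeatedly.
Division steps: 7 divides 30870 exactly 3 time(s).
Exponent of 7 = 3

3


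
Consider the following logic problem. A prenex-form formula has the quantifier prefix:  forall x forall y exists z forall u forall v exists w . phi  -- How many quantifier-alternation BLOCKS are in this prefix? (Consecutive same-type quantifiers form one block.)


Quantifier-type sequence: A A E A A E  (A=forall, E=exists)
Group into maximal same-type runs:
  Ax2 | Ex1 | Ax2 | Ex1
Number of blocks = 4

4


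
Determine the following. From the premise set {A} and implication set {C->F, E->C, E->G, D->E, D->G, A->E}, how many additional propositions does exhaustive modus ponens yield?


Initial facts: {A}
Apply modus ponens to closure:
  A and A->E  =>  E
  E and E->C  =>  C
  E and E->G  =>  G
  C and C->F  =>  F
Final known: {A, C, E, F, G}
New propositions: {C, E, F, G}
Count = 4

4


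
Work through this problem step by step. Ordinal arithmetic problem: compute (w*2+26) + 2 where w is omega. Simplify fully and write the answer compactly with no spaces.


Compute (w*2+26) + 2.
Ordinal + is associative but NOT commutative; for finite n>0, n + w = w but w + n stays w+n.
By associativity: (w*2+26) + 2 = w*2 + (26+2) = w*2+28.
Result = w*2+28

w*2+28


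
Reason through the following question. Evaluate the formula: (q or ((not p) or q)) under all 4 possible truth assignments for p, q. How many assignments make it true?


Check all 4 assignments:
p=0, q=0: 1
p=0, q=1: 1
p=1, q=0: 0
p=1, q=1: 1
Count of True = 3

3


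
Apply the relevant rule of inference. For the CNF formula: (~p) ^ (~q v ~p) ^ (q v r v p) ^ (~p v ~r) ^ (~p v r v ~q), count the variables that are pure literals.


Check each variable for pure literal status:
p: mixed (not pure)
q: mixed (not pure)
r: mixed (not pure)
Pure literal count = 0

0


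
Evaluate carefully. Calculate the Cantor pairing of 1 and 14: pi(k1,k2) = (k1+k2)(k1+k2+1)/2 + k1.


k1 + k2 = 15
(k1+k2)(k1+k2+1)/2 = 15 * 16 / 2 = 120
pi = 120 + 1 = 121

121


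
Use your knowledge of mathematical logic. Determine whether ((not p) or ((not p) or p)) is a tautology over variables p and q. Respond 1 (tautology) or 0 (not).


Check all 4 assignments:
p=0, q=0: 1
p=0, q=1: 1
p=1, q=0: 1
p=1, q=1: 1
Satisfying count = 4/4.
Tautology iff count = 4: yes.

1


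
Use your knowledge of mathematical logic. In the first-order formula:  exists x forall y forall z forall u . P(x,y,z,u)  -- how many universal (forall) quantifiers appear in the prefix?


Quantifier prefix: exists x forall y forall z forall u
Mark each quantifier type:
  E U U U
Universal count = 3, Existential count = 1
Asked for universal (forall) quantifiers: 3

3


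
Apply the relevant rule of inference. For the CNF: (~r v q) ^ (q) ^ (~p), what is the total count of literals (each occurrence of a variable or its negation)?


Counting literals in each clause:
Clause 1: 2 literal(s)
Clause 2: 1 literal(s)
Clause 3: 1 literal(s)
Total = 4

4


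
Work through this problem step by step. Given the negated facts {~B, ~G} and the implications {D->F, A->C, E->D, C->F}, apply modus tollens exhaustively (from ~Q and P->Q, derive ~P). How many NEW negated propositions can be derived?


Initial negated facts: {~B, ~G}
Apply modus tollens to closure:
  (no implication fires)
Final negated: {~B, ~G}
New negations: {(none)}
Count = 0

0


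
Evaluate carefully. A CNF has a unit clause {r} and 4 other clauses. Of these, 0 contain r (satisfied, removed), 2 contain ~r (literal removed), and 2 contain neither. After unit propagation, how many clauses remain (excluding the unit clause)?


Satisfied (removed): 0
Shortened (remain): 2
Unchanged (remain): 2
Remaining = 2 + 2 = 4

4


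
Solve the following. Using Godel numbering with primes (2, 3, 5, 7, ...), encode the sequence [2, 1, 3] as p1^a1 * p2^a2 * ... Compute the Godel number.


Encode each element as an exponent of the corresponding prime:
  2^2 = 4
  3^1 = 3
  5^3 = 125
Product = 4 * 3 * 125 = 1500

1500


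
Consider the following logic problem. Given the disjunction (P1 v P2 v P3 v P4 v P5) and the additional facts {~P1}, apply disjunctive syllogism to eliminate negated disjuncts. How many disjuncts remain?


Original disjuncts (5): P1, P2, P3, P4, P5
Negated (eliminate): ~P1
Remaining disjuncts: P2, P3, P4, P5
Count = 5 - 1 = 4

4


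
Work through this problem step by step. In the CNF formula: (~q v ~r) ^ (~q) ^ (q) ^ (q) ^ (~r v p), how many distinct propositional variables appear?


Identify each variable that appears in the formula.
Variables found: p, q, r
Count = 3

3


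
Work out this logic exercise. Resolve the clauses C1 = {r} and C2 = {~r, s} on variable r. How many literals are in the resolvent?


Remove r from C1 and ~r from C2.
C1 remainder: {}
C2 remainder: {s}
Union (resolvent): {s}
Resolvent has 1 literal(s).

1


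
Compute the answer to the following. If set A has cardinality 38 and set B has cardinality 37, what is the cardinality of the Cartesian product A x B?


The Cartesian product A x B contains all ordered pairs (a, b).
|A x B| = |A| * |B| = 38 * 37 = 1406

1406


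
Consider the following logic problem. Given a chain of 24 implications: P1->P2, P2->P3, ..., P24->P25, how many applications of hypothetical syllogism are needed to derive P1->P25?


With 24 implications in a chain connecting 25 propositions:
P1->P2, P2->P3, ..., P24->P25
Steps needed = (number of implications) - 1 = 24 - 1 = 23

23


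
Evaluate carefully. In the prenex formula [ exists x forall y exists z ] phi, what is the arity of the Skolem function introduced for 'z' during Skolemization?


Quantifier prefix: exists x forall y exists z
'z' is existentially quantified at position 3.
Universal variables preceding it: y
Skolem function arity = 1

1


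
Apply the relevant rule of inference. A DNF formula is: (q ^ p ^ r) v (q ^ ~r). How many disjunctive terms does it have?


A DNF formula is a disjunction of terms (conjunctions).
Terms are separated by v.
Counting the disjuncts: 2 terms.

2


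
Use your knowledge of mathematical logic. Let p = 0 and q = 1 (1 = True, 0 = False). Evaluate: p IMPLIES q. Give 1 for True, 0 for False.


p = 0, q = 1
Operation: p IMPLIES q
Evaluate: 0 IMPLIES 1 = 1

1


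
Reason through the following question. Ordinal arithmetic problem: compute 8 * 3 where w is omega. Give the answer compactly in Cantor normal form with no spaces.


Compute 8 * 3.
Ordinal * is associative and left-distributive over +, but NOT commutative; for finite n>1, n*w = w but w*n stays w*n.
Both finite; ordinal * agrees with natural *: 8 * 3 = 24.
Result = 24

24


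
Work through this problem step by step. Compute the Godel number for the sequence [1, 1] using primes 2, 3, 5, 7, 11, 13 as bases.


Encode each element as an exponent of the corresponding prime:
  2^1 = 2
  3^1 = 3
Product = 2 * 3 = 6

6


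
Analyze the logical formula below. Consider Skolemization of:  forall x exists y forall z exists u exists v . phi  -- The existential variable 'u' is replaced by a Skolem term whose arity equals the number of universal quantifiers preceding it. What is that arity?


Quantifier prefix: forall x exists y forall z exists u exists v
'u' is existentially quantified at position 4.
Universal variables preceding it: x, z
Skolem function arity = 2

2


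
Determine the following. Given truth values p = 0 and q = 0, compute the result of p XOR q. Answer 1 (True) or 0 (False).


p = 0, q = 0
Operation: p XOR q
Evaluate: 0 XOR 0 = 0

0


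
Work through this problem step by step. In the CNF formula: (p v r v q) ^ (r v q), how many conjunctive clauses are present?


A CNF formula is a conjunction of clauses.
Clauses are separated by ^.
Counting the conjuncts: 2 clauses.

2


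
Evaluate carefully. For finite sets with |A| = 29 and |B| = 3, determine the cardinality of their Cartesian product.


The Cartesian product A x B contains all ordered pairs (a, b).
|A x B| = |A| * |B| = 29 * 3 = 87

87
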